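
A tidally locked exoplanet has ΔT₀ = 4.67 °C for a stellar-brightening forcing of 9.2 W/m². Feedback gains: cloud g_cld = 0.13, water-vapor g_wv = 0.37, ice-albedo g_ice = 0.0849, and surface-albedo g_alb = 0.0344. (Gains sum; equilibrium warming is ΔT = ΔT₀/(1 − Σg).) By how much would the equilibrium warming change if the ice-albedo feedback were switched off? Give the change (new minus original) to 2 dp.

-2.24 °C

Original: g = 0.6193, ΔT = 4.67/(1−0.6193) = 12.2669 °C.
Without ice-albedo: g' = 0.5344, ΔT' = 4.67/(1−0.5344) = 10.0301 °C.
Change = 10.0301 − 12.2669 = -2.24 °C.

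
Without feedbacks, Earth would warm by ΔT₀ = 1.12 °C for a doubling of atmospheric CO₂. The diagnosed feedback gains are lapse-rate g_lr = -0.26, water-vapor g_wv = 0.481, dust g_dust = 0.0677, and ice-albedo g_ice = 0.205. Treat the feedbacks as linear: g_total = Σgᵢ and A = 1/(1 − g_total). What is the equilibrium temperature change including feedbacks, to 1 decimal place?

2.2 °C

Total gain g = -0.26 + 0.481 + 0.0677 + 0.205 = 0.4937.
Amplification A = 1/(1 − 0.4937) = 1.975.
ΔT = 1.12 × 1.975 = 2.2 °C.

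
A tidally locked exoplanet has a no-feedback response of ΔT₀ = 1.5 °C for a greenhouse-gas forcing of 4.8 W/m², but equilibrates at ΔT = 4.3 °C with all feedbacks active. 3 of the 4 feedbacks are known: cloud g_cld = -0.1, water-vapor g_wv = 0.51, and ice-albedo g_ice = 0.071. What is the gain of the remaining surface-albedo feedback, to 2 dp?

Amplification A = ΔT/ΔT₀ = 4.3/1.5 = 2.867.
Total gain g = 1 − 1/A = 1 − 1/2.867 = 0.6512.
Known gains sum to -0.1 + 0.51 + 0.071 = 0.481.
g_alb = 0.6512 − 0.481 = 0.17.

0.17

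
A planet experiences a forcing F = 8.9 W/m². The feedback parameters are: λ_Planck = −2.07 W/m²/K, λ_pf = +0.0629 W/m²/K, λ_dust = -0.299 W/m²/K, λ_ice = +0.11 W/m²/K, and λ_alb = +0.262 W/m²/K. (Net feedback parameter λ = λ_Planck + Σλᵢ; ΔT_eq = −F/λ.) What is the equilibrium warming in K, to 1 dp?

Net feedback parameter λ = (−2.07) + (+0.0629) + (-0.299) + (+0.11) + (+0.262) = -1.9341 W/m²/K.
ΔT = −F/λ = −8.9/(-1.9341) = 4.6 K.

4.6 K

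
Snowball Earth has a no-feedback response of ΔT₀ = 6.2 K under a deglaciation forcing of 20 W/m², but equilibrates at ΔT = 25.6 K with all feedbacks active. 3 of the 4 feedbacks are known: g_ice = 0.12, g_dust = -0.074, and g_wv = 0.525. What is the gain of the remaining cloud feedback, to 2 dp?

Amplification A = ΔT/ΔT₀ = 25.6/6.2 = 4.129.
Total gain g = 1 − 1/A = 1 − 1/4.129 = 0.7578.
Known gains sum to 0.12 − 0.074 + 0.525 = 0.571.
g_cld = 0.7578 − 0.571 = 0.19.

0.19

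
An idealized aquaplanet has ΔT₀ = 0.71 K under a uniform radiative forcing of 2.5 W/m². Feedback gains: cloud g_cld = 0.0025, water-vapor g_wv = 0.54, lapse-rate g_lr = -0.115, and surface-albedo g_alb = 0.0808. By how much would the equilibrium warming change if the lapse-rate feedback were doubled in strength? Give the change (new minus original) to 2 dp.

-0.27 K

Original: g = 0.5083, ΔT = 0.71/(1−0.5083) = 1.4440 K.
With doubled lapse-rate: g' = 0.3933, ΔT' = 0.71/(1−0.3933) = 1.1703 K.
Change = 1.1703 − 1.4440 = -0.27 K.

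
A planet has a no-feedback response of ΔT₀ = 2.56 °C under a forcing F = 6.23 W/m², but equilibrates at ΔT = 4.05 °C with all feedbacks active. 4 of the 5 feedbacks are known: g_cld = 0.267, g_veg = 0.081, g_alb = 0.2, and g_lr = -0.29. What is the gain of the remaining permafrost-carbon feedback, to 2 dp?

0.11

Amplification A = ΔT/ΔT₀ = 4.05/2.56 = 1.582.
Total gain g = 1 − 1/A = 1 − 1/1.582 = 0.3679.
Known gains sum to 0.267 + 0.081 + 0.2 − 0.29 = 0.258.
g_pf = 0.3679 − 0.258 = 0.11.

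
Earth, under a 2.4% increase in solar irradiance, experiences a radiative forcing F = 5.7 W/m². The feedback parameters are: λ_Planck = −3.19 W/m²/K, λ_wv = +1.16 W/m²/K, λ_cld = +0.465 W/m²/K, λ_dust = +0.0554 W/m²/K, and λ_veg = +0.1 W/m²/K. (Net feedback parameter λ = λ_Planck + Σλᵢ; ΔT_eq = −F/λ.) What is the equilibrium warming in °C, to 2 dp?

Net feedback parameter λ = (−3.19) + (+1.16) + (+0.465) + (+0.0554) + (+0.1) = -1.4096 W/m²/K.
ΔT = −F/λ = −5.7/(-1.4096) = 4.04 °C.

4.04 °C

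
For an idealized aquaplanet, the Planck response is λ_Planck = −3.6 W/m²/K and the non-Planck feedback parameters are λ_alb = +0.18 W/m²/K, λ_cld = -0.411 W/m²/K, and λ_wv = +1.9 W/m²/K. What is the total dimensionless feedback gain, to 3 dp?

0.464

Convert to gains: g_alb = 0.18/3.6 = 0.05; g_cld = -0.411/3.6 = -0.1142; g_wv = 1.9/3.6 = 0.5278.
Total gain g = 0.4636.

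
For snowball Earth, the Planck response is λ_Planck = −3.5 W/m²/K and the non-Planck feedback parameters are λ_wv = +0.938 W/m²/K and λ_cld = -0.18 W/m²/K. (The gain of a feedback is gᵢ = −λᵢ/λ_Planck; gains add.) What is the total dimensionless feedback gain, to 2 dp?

Convert to gains: g_wv = 0.938/3.5 = 0.268; g_cld = -0.18/3.5 = -0.05143.
Total gain g = 0.21657.

0.22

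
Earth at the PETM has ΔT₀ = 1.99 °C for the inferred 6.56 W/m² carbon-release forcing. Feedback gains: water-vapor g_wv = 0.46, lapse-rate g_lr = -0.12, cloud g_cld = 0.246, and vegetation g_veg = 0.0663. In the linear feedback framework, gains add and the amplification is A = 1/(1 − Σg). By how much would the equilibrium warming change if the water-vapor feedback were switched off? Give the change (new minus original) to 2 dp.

Original: g = 0.6523, ΔT = 1.99/(1−0.6523) = 5.7233 °C.
Without water-vapor: g' = 0.1923, ΔT' = 1.99/(1−0.1923) = 2.4638 °C.
Change = 2.4638 − 5.7233 = -3.26 °C.

-3.26 °C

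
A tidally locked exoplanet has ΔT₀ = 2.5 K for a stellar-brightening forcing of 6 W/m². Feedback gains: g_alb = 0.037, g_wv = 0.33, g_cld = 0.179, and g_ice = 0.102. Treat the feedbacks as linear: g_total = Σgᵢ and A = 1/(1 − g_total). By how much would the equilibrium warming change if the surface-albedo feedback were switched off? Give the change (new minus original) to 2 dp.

-0.68 K

Original: g = 0.648, ΔT = 2.5/(1−0.648) = 7.1023 K.
Without surface-albedo: g' = 0.611, ΔT' = 2.5/(1−0.611) = 6.4267 K.
Change = 6.4267 − 7.1023 = -0.68 K.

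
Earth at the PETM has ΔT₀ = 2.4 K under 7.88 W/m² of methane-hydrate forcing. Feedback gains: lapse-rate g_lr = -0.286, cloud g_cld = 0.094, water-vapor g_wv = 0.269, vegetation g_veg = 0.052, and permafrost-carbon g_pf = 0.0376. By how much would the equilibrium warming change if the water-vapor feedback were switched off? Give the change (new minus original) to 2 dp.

Original: g = 0.1666, ΔT = 2.4/(1−0.1666) = 2.8798 K.
Without water-vapor: g' = -0.1024, ΔT' = 2.4/(1+0.1024) = 2.1771 K.
Change = 2.1771 − 2.8798 = -0.70 K.

-0.70 K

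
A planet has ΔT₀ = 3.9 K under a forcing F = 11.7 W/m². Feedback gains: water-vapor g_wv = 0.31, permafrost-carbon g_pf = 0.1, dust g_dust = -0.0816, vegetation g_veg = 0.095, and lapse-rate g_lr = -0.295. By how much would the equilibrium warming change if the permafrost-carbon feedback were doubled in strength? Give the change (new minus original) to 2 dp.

0.58 K

Original: g = 0.1284, ΔT = 3.9/(1−0.1284) = 4.4745 K.
With doubled permafrost-carbon: g' = 0.2284, ΔT' = 3.9/(1−0.2284) = 5.0544 K.
Change = 5.0544 − 4.4745 = 0.58 K.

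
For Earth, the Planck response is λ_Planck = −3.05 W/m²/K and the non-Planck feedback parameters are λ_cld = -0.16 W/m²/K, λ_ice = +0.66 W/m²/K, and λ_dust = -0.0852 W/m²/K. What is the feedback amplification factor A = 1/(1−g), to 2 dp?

Convert to gains: g_cld = -0.16/3.05 = -0.05246; g_ice = 0.66/3.05 = 0.2164; g_dust = -0.0852/3.05 = -0.02793.
Total gain g = 0.13601.
A = 1/(1 − 0.13601) = 1.16.

1.16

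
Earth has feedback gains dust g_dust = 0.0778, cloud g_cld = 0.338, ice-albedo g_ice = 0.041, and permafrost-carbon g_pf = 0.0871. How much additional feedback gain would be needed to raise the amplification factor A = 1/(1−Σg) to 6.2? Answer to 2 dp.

Current total gain = 0.5439.
Target gain for A = 6.2: g* = 1 − 1/6.2 = 0.8387.
Additional gain needed = 0.8387 − 0.5439 = 0.29.

0.29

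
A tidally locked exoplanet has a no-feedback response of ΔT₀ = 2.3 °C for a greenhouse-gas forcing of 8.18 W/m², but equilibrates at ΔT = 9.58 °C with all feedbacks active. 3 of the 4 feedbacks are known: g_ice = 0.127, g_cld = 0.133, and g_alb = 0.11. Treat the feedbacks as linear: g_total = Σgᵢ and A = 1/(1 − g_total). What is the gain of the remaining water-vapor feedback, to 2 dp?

0.39

Amplification A = ΔT/ΔT₀ = 9.58/2.3 = 4.165.
Total gain g = 1 − 1/A = 1 − 1/4.165 = 0.7599.
Known gains sum to 0.127 + 0.133 + 0.11 = 0.37.
g_wv = 0.7599 − 0.37 = 0.39.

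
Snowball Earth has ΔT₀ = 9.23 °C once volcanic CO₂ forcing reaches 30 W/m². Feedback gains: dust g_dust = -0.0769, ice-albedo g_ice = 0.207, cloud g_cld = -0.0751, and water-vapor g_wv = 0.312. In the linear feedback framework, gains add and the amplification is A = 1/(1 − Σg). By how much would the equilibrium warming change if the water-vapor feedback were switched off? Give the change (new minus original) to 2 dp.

Original: g = 0.367, ΔT = 9.23/(1−0.367) = 14.5814 °C.
Without water-vapor: g' = 0.055, ΔT' = 9.23/(1−0.055) = 9.7672 °C.
Change = 9.7672 − 14.5814 = -4.81 °C.

-4.81 °C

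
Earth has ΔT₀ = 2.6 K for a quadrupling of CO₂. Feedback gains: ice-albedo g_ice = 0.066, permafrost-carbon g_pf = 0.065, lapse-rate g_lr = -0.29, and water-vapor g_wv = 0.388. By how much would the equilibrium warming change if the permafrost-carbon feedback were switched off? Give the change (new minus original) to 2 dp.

-0.26 K

Original: g = 0.229, ΔT = 2.6/(1−0.229) = 3.3722 K.
Without permafrost-carbon: g' = 0.164, ΔT' = 2.6/(1−0.164) = 3.1100 K.
Change = 3.1100 − 3.3722 = -0.26 K.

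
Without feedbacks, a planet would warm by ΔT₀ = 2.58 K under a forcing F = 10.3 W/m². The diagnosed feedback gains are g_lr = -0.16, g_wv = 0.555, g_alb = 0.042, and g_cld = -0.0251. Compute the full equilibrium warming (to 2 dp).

Total gain g = -0.16 + 0.555 + 0.042 − 0.0251 = 0.4119.
Amplification A = 1/(1 − 0.4119) = 1.7.
ΔT = 2.58 × 1.7 = 4.39 K.

4.39 K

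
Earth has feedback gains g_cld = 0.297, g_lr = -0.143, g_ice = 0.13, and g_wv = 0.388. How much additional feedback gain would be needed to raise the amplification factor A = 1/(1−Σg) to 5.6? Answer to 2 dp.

Current total gain = 0.672.
Target gain for A = 5.6: g* = 1 − 1/5.6 = 0.8214.
Additional gain needed = 0.8214 − 0.672 = 0.15.

0.15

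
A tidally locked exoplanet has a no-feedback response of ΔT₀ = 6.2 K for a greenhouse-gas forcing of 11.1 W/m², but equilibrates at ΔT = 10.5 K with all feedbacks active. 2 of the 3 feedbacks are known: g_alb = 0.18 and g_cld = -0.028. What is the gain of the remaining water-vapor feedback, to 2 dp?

0.26

Amplification A = ΔT/ΔT₀ = 10.5/6.2 = 1.694.
Total gain g = 1 − 1/A = 1 − 1/1.694 = 0.4097.
Known gains sum to 0.18 − 0.028 = 0.152.
g_wv = 0.4097 − 0.152 = 0.26.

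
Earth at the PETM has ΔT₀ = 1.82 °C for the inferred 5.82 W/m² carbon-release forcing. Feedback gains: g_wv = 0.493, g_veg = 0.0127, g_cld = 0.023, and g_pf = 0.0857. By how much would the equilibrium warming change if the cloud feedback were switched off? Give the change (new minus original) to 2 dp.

-0.27 °C

Original: g = 0.6144, ΔT = 1.82/(1−0.6144) = 4.7199 °C.
Without cloud: g' = 0.5914, ΔT' = 1.82/(1−0.5914) = 4.4542 °C.
Change = 4.4542 − 4.7199 = -0.27 °C.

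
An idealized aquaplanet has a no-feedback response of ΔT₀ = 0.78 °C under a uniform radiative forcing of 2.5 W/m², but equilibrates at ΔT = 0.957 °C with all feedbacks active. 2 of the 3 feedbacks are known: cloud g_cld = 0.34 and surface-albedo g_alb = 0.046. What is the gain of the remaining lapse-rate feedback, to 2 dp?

-0.20

Amplification A = ΔT/ΔT₀ = 0.957/0.78 = 1.227.
Total gain g = 1 − 1/A = 1 − 1/1.227 = 0.185.
Known gains sum to 0.34 + 0.046 = 0.386.
g_lr = 0.185 − 0.386 = -0.20.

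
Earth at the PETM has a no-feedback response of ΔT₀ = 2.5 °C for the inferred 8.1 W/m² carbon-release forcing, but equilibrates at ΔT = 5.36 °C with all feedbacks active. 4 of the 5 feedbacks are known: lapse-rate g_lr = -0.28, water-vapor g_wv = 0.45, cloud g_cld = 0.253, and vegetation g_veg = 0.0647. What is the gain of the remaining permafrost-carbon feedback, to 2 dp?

0.05

Amplification A = ΔT/ΔT₀ = 5.36/2.5 = 2.144.
Total gain g = 1 − 1/A = 1 − 1/2.144 = 0.5336.
Known gains sum to -0.28 + 0.45 + 0.253 + 0.0647 = 0.4877.
g_pf = 0.5336 − 0.4877 = 0.05.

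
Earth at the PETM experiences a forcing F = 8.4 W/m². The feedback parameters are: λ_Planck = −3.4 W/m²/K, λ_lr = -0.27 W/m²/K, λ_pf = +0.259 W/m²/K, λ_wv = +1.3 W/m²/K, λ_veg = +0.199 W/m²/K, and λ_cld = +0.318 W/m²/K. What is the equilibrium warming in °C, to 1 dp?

Net feedback parameter λ = (−3.4) + (-0.27) + (+0.259) + (+1.3) + (+0.199) + (+0.318) = -1.594 W/m²/K.
ΔT = −F/λ = −8.4/(-1.594) = 5.3 °C.

5.3 °C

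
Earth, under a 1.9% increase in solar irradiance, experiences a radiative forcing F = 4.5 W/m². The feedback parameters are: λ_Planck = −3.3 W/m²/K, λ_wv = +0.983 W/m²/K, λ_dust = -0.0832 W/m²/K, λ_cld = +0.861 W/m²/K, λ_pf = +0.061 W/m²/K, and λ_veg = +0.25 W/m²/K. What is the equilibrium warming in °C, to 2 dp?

3.66 °C

Net feedback parameter λ = (−3.3) + (+0.983) + (-0.0832) + (+0.861) + (+0.061) + (+0.25) = -1.2282 W/m²/K.
ΔT = −F/λ = −4.5/(-1.2282) = 3.66 °C.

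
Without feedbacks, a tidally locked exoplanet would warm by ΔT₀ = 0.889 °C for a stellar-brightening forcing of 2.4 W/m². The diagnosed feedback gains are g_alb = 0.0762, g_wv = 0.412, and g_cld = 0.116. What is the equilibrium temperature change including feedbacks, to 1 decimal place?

Total gain g = 0.0762 + 0.412 + 0.116 = 0.6042.
Amplification A = 1/(1 − 0.6042) = 2.527.
ΔT = 0.889 × 2.527 = 2.2 °C.

2.2 °C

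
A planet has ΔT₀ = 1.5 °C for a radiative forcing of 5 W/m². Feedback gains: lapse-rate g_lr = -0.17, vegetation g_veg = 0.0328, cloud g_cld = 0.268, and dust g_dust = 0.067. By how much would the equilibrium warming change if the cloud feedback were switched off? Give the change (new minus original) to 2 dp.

-0.47 °C

Original: g = 0.1978, ΔT = 1.5/(1−0.1978) = 1.8699 °C.
Without cloud: g' = -0.0702, ΔT' = 1.5/(1+0.0702) = 1.4016 °C.
Change = 1.4016 − 1.8699 = -0.47 °C.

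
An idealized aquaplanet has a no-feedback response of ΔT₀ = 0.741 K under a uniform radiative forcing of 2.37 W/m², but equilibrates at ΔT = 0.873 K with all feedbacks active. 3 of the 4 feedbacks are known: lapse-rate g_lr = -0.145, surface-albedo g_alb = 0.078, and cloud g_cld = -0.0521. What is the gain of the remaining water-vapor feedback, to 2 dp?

Amplification A = ΔT/ΔT₀ = 0.873/0.741 = 1.178.
Total gain g = 1 − 1/A = 1 − 1/1.178 = 0.1511.
Known gains sum to -0.145 + 0.078 − 0.0521 = -0.1191.
g_wv = 0.1511 + 0.1191 = 0.27.

0.27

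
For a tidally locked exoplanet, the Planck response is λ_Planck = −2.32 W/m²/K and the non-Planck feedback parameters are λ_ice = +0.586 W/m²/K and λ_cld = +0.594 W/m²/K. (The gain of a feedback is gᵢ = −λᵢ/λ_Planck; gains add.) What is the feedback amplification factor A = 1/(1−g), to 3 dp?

Convert to gains: g_ice = 0.586/2.32 = 0.2526; g_cld = 0.594/2.32 = 0.256.
Total gain g = 0.5086.
A = 1/(1 − 0.5086) = 2.035.

2.035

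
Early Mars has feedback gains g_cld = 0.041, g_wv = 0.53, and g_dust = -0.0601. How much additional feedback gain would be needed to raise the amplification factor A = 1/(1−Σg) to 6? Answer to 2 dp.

Current total gain = 0.5109.
Target gain for A = 6: g* = 1 − 1/6 = 0.8333.
Additional gain needed = 0.8333 − 0.5109 = 0.32.

0.32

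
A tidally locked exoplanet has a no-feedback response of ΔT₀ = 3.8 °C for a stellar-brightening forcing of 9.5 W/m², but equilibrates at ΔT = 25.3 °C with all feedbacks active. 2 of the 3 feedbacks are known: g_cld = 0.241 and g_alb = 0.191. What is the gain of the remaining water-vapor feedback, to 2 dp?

Amplification A = ΔT/ΔT₀ = 25.3/3.8 = 6.658.
Total gain g = 1 − 1/A = 1 − 1/6.658 = 0.8498.
Known gains sum to 0.241 + 0.191 = 0.432.
g_wv = 0.8498 − 0.432 = 0.42.

0.42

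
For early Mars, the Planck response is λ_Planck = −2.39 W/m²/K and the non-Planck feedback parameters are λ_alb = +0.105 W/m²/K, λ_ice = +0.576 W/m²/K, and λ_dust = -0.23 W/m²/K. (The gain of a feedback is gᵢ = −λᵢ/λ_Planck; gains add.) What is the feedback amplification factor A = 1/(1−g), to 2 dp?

Convert to gains: g_alb = 0.105/2.39 = 0.04393; g_ice = 0.576/2.39 = 0.241; g_dust = -0.23/2.39 = -0.09623.
Total gain g = 0.1887.
A = 1/(1 − 0.1887) = 1.23.

1.23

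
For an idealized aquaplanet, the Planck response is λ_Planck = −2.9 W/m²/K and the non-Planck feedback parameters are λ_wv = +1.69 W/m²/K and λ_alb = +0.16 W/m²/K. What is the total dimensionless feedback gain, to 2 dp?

Convert to gains: g_wv = 1.69/2.9 = 0.5828; g_alb = 0.16/2.9 = 0.05517.
Total gain g = 0.63797.

0.64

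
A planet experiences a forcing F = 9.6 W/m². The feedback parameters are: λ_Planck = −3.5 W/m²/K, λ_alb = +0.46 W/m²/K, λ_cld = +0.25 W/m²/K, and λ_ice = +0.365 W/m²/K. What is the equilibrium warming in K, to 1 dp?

4.0 K

Net feedback parameter λ = (−3.5) + (+0.46) + (+0.25) + (+0.365) = -2.425 W/m²/K.
ΔT = −F/λ = −9.6/(-2.425) = 4.0 K.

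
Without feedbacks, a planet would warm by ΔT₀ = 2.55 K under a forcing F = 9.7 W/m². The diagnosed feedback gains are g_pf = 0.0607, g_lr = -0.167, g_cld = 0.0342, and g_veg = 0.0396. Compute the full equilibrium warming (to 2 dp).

Total gain g = 0.0607 − 0.167 + 0.0342 + 0.0396 = -0.0325.
Amplification A = 1/(1 + 0.0325) = 0.9685.
ΔT = 2.55 × 0.9685 = 2.47 K.

2.47 K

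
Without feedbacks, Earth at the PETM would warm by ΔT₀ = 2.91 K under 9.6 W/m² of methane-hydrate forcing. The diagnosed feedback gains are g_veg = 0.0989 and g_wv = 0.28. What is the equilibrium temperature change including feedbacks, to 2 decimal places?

Total gain g = 0.0989 + 0.28 = 0.3789.
Amplification A = 1/(1 − 0.3789) = 1.61.
ΔT = 2.91 × 1.61 = 4.69 K.

4.69 K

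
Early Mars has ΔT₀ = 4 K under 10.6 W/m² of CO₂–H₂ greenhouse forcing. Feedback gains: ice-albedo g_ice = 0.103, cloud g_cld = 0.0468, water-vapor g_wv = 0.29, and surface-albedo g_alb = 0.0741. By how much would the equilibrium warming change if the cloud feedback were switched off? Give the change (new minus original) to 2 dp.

-0.72 K

Original: g = 0.5139, ΔT = 4/(1−0.5139) = 8.2288 K.
Without cloud: g' = 0.4671, ΔT' = 4/(1−0.4671) = 7.5061 K.
Change = 7.5061 − 8.2288 = -0.72 K.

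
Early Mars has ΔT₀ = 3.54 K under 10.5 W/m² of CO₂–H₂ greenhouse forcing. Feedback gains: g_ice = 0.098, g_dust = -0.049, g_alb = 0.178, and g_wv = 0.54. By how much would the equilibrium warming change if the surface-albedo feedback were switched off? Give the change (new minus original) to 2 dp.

-6.58 K

Original: g = 0.767, ΔT = 3.54/(1−0.767) = 15.1931 K.
Without surface-albedo: g' = 0.589, ΔT' = 3.54/(1−0.589) = 8.6131 K.
Change = 8.6131 − 15.1931 = -6.58 K.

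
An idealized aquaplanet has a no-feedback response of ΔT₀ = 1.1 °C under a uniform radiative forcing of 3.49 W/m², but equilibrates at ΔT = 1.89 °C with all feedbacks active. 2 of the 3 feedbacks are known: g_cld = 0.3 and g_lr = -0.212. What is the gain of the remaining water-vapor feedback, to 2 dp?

0.33

Amplification A = ΔT/ΔT₀ = 1.89/1.1 = 1.718.
Total gain g = 1 − 1/A = 1 − 1/1.718 = 0.4179.
Known gains sum to 0.3 − 0.212 = 0.088.
g_wv = 0.4179 − 0.088 = 0.33.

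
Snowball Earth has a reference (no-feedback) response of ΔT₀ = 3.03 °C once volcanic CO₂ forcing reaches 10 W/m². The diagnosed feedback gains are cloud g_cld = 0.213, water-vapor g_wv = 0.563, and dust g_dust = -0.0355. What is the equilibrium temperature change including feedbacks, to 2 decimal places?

11.68 °C

Total gain g = 0.213 + 0.563 − 0.0355 = 0.7405.
Amplification A = 1/(1 − 0.7405) = 3.854.
ΔT = 3.03 × 3.854 = 11.68 °C.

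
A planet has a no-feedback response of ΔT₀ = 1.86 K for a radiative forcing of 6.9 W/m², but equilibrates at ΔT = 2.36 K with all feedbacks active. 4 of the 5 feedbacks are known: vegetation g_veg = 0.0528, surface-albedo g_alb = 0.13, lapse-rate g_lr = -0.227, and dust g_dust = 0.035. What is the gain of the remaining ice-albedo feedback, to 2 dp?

Amplification A = ΔT/ΔT₀ = 2.36/1.86 = 1.269.
Total gain g = 1 − 1/A = 1 − 1/1.269 = 0.212.
Known gains sum to 0.0528 + 0.13 − 0.227 + 0.035 = -0.0092.
g_ice = 0.212 + 0.0092 = 0.22.

0.22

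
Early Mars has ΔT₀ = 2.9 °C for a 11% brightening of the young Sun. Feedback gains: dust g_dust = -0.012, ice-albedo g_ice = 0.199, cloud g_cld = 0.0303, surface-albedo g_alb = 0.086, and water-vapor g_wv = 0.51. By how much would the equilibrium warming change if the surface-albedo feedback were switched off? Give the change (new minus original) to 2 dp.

-4.90 °C

Original: g = 0.8133, ΔT = 2.9/(1−0.8133) = 15.5329 °C.
Without surface-albedo: g' = 0.7273, ΔT' = 2.9/(1−0.7273) = 10.6344 °C.
Change = 10.6344 − 15.5329 = -4.90 °C.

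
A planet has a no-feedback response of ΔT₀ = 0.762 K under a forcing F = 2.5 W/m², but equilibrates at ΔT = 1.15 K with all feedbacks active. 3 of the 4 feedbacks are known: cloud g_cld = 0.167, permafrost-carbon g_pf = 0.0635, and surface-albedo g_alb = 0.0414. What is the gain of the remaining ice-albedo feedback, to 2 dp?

Amplification A = ΔT/ΔT₀ = 1.15/0.762 = 1.509.
Total gain g = 1 − 1/A = 1 − 1/1.509 = 0.3373.
Known gains sum to 0.167 + 0.0635 + 0.0414 = 0.2719.
g_ice = 0.3373 − 0.2719 = 0.07.

0.07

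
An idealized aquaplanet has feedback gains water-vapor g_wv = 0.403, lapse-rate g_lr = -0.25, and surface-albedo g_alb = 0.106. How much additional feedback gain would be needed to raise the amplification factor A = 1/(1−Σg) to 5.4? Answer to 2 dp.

Current total gain = 0.259.
Target gain for A = 5.4: g* = 1 − 1/5.4 = 0.8148.
Additional gain needed = 0.8148 − 0.259 = 0.56.

0.56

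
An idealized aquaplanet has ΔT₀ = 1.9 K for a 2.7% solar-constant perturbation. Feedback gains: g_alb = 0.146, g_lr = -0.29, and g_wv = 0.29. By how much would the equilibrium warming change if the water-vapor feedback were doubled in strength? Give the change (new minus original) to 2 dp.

1.14 K

Original: g = 0.146, ΔT = 1.9/(1−0.146) = 2.2248 K.
With doubled water-vapor: g' = 0.436, ΔT' = 1.9/(1−0.436) = 3.3688 K.
Change = 3.3688 − 2.2248 = 1.14 K.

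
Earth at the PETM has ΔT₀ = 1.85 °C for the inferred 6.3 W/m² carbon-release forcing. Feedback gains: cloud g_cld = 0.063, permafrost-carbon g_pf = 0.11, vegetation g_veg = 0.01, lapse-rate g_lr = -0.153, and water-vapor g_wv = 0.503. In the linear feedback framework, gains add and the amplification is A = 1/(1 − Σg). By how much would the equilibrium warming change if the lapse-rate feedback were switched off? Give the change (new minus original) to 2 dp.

Original: g = 0.533, ΔT = 1.85/(1−0.533) = 3.9615 °C.
Without lapse-rate: g' = 0.686, ΔT' = 1.85/(1−0.686) = 5.8917 °C.
Change = 5.8917 − 3.9615 = 1.93 °C.

1.93 °C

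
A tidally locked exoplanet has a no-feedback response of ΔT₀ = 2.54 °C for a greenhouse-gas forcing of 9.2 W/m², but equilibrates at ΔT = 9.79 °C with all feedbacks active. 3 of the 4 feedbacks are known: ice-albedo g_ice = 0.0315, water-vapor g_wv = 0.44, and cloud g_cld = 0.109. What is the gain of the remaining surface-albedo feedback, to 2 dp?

0.16

Amplification A = ΔT/ΔT₀ = 9.79/2.54 = 3.854.
Total gain g = 1 − 1/A = 1 − 1/3.854 = 0.7405.
Known gains sum to 0.0315 + 0.44 + 0.109 = 0.5805.
g_alb = 0.7405 − 0.5805 = 0.16.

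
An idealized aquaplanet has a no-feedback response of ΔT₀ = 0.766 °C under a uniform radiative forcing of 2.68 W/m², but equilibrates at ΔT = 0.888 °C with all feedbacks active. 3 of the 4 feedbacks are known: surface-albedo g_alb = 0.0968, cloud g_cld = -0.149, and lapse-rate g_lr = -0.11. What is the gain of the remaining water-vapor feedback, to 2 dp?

Amplification A = ΔT/ΔT₀ = 0.888/0.766 = 1.159.
Total gain g = 1 − 1/A = 1 − 1/1.159 = 0.1372.
Known gains sum to 0.0968 − 0.149 − 0.11 = -0.1622.
g_wv = 0.1372 + 0.1622 = 0.30.

0.30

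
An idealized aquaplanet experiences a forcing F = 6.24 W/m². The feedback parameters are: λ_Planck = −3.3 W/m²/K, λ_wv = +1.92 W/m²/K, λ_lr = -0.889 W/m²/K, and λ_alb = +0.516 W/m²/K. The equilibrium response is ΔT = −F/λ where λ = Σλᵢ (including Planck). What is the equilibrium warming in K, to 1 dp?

3.6 K

Net feedback parameter λ = (−3.3) + (+1.92) + (-0.889) + (+0.516) = -1.753 W/m²/K.
ΔT = −F/λ = −6.24/(-1.753) = 3.6 K.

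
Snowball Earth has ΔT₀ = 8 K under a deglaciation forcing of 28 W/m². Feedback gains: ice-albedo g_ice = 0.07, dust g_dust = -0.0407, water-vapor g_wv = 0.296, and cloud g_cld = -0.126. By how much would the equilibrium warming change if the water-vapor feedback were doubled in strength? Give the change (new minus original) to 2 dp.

5.86 K

Original: g = 0.1993, ΔT = 8/(1−0.1993) = 9.9913 K.
With doubled water-vapor: g' = 0.4953, ΔT' = 8/(1−0.4953) = 15.8510 K.
Change = 15.8510 − 9.9913 = 5.86 K.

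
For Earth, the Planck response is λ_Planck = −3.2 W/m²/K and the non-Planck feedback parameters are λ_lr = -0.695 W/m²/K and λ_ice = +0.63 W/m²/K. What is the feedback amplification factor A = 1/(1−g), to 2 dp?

Convert to gains: g_lr = -0.695/3.2 = -0.2172; g_ice = 0.63/3.2 = 0.1969.
Total gain g = -0.0203.
A = 1/(1 + 0.0203) = 0.98.

0.98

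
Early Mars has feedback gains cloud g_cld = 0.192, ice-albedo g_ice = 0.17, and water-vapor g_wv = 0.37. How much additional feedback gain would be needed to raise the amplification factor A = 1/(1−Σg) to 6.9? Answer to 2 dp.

0.12

Current total gain = 0.732.
Target gain for A = 6.9: g* = 1 − 1/6.9 = 0.8551.
Additional gain needed = 0.8551 − 0.732 = 0.12.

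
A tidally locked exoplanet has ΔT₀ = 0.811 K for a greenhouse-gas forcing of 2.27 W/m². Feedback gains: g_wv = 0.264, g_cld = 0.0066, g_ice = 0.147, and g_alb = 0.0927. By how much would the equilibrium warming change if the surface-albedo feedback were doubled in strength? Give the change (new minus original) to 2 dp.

Original: g = 0.5103, ΔT = 0.811/(1−0.5103) = 1.6561 K.
With doubled surface-albedo: g' = 0.603, ΔT' = 0.811/(1−0.603) = 2.0428 K.
Change = 2.0428 − 1.6561 = 0.39 K.

0.39 K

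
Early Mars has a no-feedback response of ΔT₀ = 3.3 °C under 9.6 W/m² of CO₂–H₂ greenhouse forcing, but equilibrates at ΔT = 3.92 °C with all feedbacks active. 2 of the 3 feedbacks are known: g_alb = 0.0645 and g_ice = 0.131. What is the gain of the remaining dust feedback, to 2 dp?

Amplification A = ΔT/ΔT₀ = 3.92/3.3 = 1.188.
Total gain g = 1 − 1/A = 1 − 1/1.188 = 0.1582.
Known gains sum to 0.0645 + 0.131 = 0.1955.
g_dust = 0.1582 − 0.1955 = -0.04.

-0.04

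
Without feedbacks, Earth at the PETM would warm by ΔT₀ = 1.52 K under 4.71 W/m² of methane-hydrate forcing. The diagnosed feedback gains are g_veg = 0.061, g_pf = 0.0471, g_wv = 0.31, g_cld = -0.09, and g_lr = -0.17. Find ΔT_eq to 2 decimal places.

Total gain g = 0.061 + 0.0471 + 0.31 − 0.09 − 0.17 = 0.1581.
Amplification A = 1/(1 − 0.1581) = 1.188.
ΔT = 1.52 × 1.188 = 1.81 K.

1.81 K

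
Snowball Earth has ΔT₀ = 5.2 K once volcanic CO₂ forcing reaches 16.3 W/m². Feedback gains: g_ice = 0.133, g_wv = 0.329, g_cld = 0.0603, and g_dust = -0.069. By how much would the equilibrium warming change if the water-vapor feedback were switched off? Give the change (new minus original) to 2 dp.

-3.57 K

Original: g = 0.4533, ΔT = 5.2/(1−0.4533) = 9.5116 K.
Without water-vapor: g' = 0.1243, ΔT' = 5.2/(1−0.1243) = 5.9381 K.
Change = 5.9381 − 9.5116 = -3.57 K.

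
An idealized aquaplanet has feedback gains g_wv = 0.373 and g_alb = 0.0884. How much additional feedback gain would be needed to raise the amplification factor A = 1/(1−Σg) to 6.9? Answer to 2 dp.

Current total gain = 0.4614.
Target gain for A = 6.9: g* = 1 − 1/6.9 = 0.8551.
Additional gain needed = 0.8551 − 0.4614 = 0.39.

0.39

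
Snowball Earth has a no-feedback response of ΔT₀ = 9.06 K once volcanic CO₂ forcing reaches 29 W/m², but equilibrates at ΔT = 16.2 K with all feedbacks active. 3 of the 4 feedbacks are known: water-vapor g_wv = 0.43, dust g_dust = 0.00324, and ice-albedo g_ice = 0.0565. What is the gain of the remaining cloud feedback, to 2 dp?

-0.05

Amplification A = ΔT/ΔT₀ = 16.2/9.06 = 1.788.
Total gain g = 1 − 1/A = 1 − 1/1.788 = 0.4407.
Known gains sum to 0.43 + 0.00324 + 0.0565 = 0.48974.
g_cld = 0.4407 − 0.48974 = -0.05.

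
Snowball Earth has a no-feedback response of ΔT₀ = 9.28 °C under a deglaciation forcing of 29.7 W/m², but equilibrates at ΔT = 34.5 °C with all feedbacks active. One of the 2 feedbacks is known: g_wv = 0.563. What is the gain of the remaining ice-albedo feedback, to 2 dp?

Amplification A = ΔT/ΔT₀ = 34.5/9.28 = 3.718.
Total gain g = 1 − 1/A = 1 − 1/3.718 = 0.731.
The known gain is 0.563.
g_ice = 0.731 − 0.563 = 0.17.

0.17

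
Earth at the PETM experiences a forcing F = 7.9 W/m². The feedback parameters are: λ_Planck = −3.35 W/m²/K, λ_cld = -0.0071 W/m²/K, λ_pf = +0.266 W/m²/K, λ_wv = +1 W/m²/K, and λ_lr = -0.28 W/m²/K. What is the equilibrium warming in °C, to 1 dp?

3.3 °C

Net feedback parameter λ = (−3.35) + (-0.0071) + (+0.266) + (+1) + (-0.28) = -2.3711 W/m²/K.
ΔT = −F/λ = −7.9/(-2.3711) = 3.3 °C.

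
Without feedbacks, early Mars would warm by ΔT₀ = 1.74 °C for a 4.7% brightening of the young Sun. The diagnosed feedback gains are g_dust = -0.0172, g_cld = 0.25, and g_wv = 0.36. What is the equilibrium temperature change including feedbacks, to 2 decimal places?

4.27 °C

Total gain g = -0.0172 + 0.25 + 0.36 = 0.5928.
Amplification A = 1/(1 − 0.5928) = 2.456.
ΔT = 1.74 × 2.456 = 4.27 °C.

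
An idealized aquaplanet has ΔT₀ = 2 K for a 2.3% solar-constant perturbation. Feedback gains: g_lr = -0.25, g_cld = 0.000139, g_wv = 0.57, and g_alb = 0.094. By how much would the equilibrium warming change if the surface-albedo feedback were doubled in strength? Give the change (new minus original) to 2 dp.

0.65 K

Original: g = 0.414139, ΔT = 2/(1−0.414139) = 3.4138 K.
With doubled surface-albedo: g' = 0.508139, ΔT' = 2/(1−0.508139) = 4.0662 K.
Change = 4.0662 − 3.4138 = 0.65 K.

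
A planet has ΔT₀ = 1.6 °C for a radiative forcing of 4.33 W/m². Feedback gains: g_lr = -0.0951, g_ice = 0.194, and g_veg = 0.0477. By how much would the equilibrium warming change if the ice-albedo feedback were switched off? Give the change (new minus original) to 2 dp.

Original: g = 0.1466, ΔT = 1.6/(1−0.1466) = 1.8749 °C.
Without ice-albedo: g' = -0.0474, ΔT' = 1.6/(1+0.0474) = 1.5276 °C.
Change = 1.5276 − 1.8749 = -0.35 °C.

-0.35 °C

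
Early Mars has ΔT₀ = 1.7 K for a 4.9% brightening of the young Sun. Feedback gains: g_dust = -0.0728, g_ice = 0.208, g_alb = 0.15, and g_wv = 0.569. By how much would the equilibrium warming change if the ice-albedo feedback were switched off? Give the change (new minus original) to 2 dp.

-6.85 K

Original: g = 0.8542, ΔT = 1.7/(1−0.8542) = 11.6598 K.
Without ice-albedo: g' = 0.6462, ΔT' = 1.7/(1−0.6462) = 4.8050 K.
Change = 4.8050 − 11.6598 = -6.85 K.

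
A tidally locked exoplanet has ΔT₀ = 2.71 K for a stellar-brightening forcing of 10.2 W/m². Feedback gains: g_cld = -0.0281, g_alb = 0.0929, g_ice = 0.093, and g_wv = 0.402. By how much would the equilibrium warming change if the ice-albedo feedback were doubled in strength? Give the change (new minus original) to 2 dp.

Original: g = 0.5598, ΔT = 2.71/(1−0.5598) = 6.1563 K.
With doubled ice-albedo: g' = 0.6528, ΔT' = 2.71/(1−0.6528) = 7.8053 K.
Change = 7.8053 − 6.1563 = 1.65 K.

1.65 K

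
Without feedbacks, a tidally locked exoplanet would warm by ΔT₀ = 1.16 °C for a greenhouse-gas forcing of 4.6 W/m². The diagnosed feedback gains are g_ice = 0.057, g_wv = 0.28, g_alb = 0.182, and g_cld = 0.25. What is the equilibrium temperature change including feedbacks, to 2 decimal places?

Total gain g = 0.057 + 0.28 + 0.182 + 0.25 = 0.769.
Amplification A = 1/(1 − 0.769) = 4.329.
ΔT = 1.16 × 4.329 = 5.02 °C.

5.02 °C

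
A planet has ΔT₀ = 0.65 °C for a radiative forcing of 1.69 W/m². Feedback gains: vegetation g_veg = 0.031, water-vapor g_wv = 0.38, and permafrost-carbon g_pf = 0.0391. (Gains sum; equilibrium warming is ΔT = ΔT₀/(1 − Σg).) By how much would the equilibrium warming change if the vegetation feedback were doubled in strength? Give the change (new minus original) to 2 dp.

Original: g = 0.4501, ΔT = 0.65/(1−0.4501) = 1.1820 °C.
With doubled vegetation: g' = 0.4811, ΔT' = 0.65/(1−0.4811) = 1.2526 °C.
Change = 1.2526 − 1.1820 = 0.07 °C.

0.07 °C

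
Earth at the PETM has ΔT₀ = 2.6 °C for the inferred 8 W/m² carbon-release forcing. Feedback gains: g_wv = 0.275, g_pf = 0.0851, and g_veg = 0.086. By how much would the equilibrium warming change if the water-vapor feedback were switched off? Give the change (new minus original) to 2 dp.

Original: g = 0.4461, ΔT = 2.6/(1−0.4461) = 4.6940 °C.
Without water-vapor: g' = 0.1711, ΔT' = 2.6/(1−0.1711) = 3.1367 °C.
Change = 3.1367 − 4.6940 = -1.56 °C.

-1.56 °C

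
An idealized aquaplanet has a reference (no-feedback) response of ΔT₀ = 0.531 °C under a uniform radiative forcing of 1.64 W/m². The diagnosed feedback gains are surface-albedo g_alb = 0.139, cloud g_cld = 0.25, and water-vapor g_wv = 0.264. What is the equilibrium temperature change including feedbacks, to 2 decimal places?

1.53 °C

Total gain g = 0.139 + 0.25 + 0.264 = 0.653.
Amplification A = 1/(1 − 0.653) = 2.882.
ΔT = 0.531 × 2.882 = 1.53 °C.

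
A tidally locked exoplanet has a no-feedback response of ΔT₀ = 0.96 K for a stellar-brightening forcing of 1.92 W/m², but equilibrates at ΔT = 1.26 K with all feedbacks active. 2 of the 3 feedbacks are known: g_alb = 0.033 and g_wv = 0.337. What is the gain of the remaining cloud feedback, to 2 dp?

-0.13

Amplification A = ΔT/ΔT₀ = 1.26/0.96 = 1.312.
Total gain g = 1 − 1/A = 1 − 1/1.312 = 0.2378.
Known gains sum to 0.033 + 0.337 = 0.37.
g_cld = 0.2378 − 0.37 = -0.13.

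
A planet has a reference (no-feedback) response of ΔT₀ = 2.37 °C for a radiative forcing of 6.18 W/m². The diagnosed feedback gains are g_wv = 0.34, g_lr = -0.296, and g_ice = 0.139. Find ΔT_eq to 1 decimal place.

Total gain g = 0.34 − 0.296 + 0.139 = 0.183.
Amplification A = 1/(1 − 0.183) = 1.224.
ΔT = 2.37 × 1.224 = 2.9 °C.

2.9 °C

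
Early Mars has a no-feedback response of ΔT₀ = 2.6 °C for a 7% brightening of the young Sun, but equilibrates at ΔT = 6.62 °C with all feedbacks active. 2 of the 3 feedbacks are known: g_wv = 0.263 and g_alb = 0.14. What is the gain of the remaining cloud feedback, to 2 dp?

0.20

Amplification A = ΔT/ΔT₀ = 6.62/2.6 = 2.546.
Total gain g = 1 − 1/A = 1 − 1/2.546 = 0.6072.
Known gains sum to 0.263 + 0.14 = 0.403.
g_cld = 0.6072 − 0.403 = 0.20.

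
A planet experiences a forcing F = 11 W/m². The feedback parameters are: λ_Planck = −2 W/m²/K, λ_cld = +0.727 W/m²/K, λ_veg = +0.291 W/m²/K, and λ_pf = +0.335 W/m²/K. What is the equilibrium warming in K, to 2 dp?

Net feedback parameter λ = (−2) + (+0.727) + (+0.291) + (+0.335) = -0.647 W/m²/K.
ΔT = −F/λ = −11/(-0.647) = 17.00 K.

17.00 K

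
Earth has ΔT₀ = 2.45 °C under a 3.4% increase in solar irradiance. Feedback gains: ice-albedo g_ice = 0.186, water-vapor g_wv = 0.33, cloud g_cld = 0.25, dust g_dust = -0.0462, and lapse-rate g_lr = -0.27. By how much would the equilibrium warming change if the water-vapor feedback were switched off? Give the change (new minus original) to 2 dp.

Original: g = 0.4498, ΔT = 2.45/(1−0.4498) = 4.4529 °C.
Without water-vapor: g' = 0.1198, ΔT' = 2.45/(1−0.1198) = 2.7835 °C.
Change = 2.7835 − 4.4529 = -1.67 °C.

-1.67 °C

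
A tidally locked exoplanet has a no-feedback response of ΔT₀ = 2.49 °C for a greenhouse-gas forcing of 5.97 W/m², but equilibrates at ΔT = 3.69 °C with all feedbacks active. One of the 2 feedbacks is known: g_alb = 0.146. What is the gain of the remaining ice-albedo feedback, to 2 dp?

Amplification A = ΔT/ΔT₀ = 3.69/2.49 = 1.482.
Total gain g = 1 − 1/A = 1 − 1/1.482 = 0.3252.
The known gain is 0.146.
g_ice = 0.3252 − 0.146 = 0.18.

0.18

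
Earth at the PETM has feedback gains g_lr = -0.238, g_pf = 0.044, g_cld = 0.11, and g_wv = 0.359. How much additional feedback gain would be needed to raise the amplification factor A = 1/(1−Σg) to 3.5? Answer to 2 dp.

0.44

Current total gain = 0.275.
Target gain for A = 3.5: g* = 1 − 1/3.5 = 0.7143.
Additional gain needed = 0.7143 − 0.275 = 0.44.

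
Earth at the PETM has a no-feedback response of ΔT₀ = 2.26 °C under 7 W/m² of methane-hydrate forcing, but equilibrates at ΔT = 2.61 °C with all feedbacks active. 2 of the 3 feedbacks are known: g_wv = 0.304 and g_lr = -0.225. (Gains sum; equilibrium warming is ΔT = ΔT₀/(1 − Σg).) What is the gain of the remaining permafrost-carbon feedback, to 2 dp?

0.06

Amplification A = ΔT/ΔT₀ = 2.61/2.26 = 1.155.
Total gain g = 1 − 1/A = 1 − 1/1.155 = 0.1342.
Known gains sum to 0.304 − 0.225 = 0.079.
g_pf = 0.1342 − 0.079 = 0.06.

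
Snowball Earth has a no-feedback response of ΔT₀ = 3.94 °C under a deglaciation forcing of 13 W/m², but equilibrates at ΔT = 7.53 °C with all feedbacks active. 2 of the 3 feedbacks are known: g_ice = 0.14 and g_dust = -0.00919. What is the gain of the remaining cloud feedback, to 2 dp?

Amplification A = ΔT/ΔT₀ = 7.53/3.94 = 1.911.
Total gain g = 1 − 1/A = 1 − 1/1.911 = 0.4767.
Known gains sum to 0.14 − 0.00919 = 0.13081.
g_cld = 0.4767 − 0.13081 = 0.35.

0.35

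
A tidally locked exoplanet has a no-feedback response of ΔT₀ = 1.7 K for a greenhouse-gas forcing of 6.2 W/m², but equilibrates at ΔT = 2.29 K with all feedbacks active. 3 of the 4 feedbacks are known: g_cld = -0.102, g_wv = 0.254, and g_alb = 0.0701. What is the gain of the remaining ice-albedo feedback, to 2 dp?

0.04

Amplification A = ΔT/ΔT₀ = 2.29/1.7 = 1.347.
Total gain g = 1 − 1/A = 1 − 1/1.347 = 0.2576.
Known gains sum to -0.102 + 0.254 + 0.0701 = 0.2221.
g_ice = 0.2576 − 0.2221 = 0.04.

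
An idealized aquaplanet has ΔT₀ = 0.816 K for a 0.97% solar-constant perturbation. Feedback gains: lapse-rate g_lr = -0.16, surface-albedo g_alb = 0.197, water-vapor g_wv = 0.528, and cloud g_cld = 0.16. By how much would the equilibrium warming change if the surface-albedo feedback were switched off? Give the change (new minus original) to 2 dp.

Original: g = 0.725, ΔT = 0.816/(1−0.725) = 2.9673 K.
Without surface-albedo: g' = 0.528, ΔT' = 0.816/(1−0.528) = 1.7288 K.
Change = 1.7288 − 2.9673 = -1.24 K.

-1.24 K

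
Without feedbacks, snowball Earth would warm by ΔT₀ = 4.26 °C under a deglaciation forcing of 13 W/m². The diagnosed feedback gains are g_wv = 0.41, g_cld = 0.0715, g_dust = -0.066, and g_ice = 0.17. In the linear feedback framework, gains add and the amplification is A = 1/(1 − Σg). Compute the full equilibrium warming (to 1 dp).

10.3 °C

Total gain g = 0.41 + 0.0715 − 0.066 + 0.17 = 0.5855.
Amplification A = 1/(1 − 0.5855) = 2.413.
ΔT = 4.26 × 2.413 = 10.3 °C.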